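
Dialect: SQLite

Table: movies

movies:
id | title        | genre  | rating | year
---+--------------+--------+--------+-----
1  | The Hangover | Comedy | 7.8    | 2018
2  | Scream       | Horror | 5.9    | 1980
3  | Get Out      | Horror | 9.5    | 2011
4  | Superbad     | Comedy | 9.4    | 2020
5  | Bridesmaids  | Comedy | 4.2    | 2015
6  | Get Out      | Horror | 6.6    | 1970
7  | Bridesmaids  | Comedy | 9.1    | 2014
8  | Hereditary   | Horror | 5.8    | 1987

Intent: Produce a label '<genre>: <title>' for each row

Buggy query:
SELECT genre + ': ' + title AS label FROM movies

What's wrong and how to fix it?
Bug: SQLite uses || for string concatenation; + coerces text to numbers (yielding 0)

Fix: Use the || operator for string concatenation

Corrected query:
SELECT genre || ': ' || title AS label FROM movies

Result:
label               
--------------------
Comedy: The Hangover
Horror: Scream      
Horror: Get Out     
Comedy: Superbad    
Comedy: Bridesmaids 
Horror: Get Out     
Comedy: Bridesmaids 
Horror: Hereditary  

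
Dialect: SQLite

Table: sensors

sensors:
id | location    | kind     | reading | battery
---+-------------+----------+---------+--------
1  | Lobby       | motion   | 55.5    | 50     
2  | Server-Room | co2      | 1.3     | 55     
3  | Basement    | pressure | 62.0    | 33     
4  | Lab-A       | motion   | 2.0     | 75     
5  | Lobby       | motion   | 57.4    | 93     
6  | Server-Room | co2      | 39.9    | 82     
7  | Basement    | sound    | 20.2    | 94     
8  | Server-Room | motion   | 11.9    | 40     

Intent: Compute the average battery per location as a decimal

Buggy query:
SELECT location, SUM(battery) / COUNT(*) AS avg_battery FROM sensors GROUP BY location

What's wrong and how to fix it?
Bug: Both operands are integers, so '/' performs integer division and truncates

Fix: Multiply by 1.0 (or CAST to REAL) to force floating-point division

Corrected query:
SELECT location, SUM(battery) * 1.0 / COUNT(*) AS avg_battery FROM sensors GROUP BY location

Result:
location    | avg_battery
------------+------------
Basement    | 63.5       
Lab-A       | 75         
Lobby       | 71.5       
Server-Room | 59         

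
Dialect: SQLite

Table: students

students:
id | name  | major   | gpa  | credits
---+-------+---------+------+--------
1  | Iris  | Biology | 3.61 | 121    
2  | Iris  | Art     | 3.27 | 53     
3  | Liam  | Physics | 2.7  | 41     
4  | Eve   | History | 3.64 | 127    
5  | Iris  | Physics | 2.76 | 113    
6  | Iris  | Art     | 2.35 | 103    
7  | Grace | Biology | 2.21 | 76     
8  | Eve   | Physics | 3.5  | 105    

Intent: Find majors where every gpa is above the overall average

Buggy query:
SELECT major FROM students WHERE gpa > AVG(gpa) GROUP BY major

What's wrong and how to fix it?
Bug: AVG() is an aggregate; it can't sit directly in WHERE

Fix: Use a subquery for AVG and a HAVING MIN(...) filter so the condition holds for every row in the group

Corrected query:
SELECT major FROM students GROUP BY major HAVING MIN(gpa) > (SELECT AVG(gpa) FROM students)

Result:
major  
-------
History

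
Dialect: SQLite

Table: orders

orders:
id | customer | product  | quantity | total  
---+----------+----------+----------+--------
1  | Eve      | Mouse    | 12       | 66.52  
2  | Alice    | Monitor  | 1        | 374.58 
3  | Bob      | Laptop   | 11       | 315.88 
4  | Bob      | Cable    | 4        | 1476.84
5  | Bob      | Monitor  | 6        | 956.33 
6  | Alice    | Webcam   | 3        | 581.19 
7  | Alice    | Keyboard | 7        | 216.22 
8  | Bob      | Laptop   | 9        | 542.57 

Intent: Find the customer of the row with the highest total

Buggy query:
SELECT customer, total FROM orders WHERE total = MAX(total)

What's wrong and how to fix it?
Bug: MAX(total) is an aggregate and cannot be used directly in WHERE

Fix: Use a subquery: WHERE total = (SELECT MAX(total) FROM orders)

Corrected query:
SELECT customer, total FROM orders WHERE total = (SELECT MAX(total) FROM orders)

Result:
customer | total  
---------+--------
Bob      | 1476.84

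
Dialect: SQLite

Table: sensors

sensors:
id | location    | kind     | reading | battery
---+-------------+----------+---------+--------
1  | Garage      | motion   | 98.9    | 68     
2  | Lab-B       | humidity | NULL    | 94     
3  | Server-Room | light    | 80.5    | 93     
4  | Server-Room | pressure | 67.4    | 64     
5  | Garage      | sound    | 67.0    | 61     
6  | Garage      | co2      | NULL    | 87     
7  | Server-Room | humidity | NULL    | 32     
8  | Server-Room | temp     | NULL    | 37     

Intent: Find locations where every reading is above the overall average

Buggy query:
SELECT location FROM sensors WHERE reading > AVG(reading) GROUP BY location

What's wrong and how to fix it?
Bug: WHERE evaluates per row before aggregation, so AVG() is unavailable

Fix: Use a subquery for AVG and a HAVING MIN(...) filter so the condition holds for every row in the group

Corrected query:
SELECT location FROM sensors GROUP BY location HAVING MIN(reading) > (SELECT AVG(reading) FROM sensors)

Result:
(no rows)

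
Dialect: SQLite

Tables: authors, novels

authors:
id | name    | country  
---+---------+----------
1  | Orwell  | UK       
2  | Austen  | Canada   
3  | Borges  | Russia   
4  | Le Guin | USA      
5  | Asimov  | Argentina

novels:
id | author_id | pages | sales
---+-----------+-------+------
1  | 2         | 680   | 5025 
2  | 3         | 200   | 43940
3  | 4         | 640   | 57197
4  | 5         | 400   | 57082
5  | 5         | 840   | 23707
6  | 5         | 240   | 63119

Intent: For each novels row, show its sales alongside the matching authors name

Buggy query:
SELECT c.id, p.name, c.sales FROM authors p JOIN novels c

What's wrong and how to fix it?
Bug: Missing join condition: each novels row is matched to all authors rows instead of just its own

Fix: Add ON c.author_id = p.id to the JOIN

Corrected query:
SELECT c.id, p.name, c.sales FROM authors p JOIN novels c ON c.author_id = p.id

Result:
id | name    | sales
---+---------+------
1  | Austen  | 5025 
2  | Borges  | 43940
3  | Le Guin | 57197
4  | Asimov  | 57082
5  | Asimov  | 23707
6  | Asimov  | 63119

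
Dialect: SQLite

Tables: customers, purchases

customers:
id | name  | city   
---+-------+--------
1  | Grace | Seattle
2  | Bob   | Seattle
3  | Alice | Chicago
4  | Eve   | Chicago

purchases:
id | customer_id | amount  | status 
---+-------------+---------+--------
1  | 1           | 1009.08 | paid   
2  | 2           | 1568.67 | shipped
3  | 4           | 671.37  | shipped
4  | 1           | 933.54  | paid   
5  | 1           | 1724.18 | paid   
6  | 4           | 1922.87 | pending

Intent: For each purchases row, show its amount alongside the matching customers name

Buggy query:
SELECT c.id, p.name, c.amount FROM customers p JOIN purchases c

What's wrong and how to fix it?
Bug: JOIN with no ON clause produces a cartesian product; every purchases row pairs with every customers row

Fix: Specify the join condition linking the foreign key to the parent id

Corrected query:
SELECT c.id, p.name, c.amount FROM customers p JOIN purchases c ON c.customer_id = p.id

Result:
id | name  | amount 
---+-------+--------
1  | Grace | 1009.08
2  | Bob   | 1568.67
3  | Eve   | 671.37 
4  | Grace | 933.54 
5  | Grace | 1724.18
6  | Eve   | 1922.87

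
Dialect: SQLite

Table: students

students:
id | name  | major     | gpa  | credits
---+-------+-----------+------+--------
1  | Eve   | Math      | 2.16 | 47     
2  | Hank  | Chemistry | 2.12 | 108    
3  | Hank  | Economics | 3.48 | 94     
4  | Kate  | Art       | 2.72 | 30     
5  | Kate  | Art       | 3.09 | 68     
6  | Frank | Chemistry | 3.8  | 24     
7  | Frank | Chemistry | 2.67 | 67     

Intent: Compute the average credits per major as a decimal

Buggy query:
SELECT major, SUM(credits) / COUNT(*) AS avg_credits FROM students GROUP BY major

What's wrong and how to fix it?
Bug: Both operands are integers, so '/' performs integer division and truncates

Fix: Multiply by 1.0 (or CAST to REAL) to force floating-point division

Corrected query:
SELECT major, SUM(credits) * 1.0 / COUNT(*) AS avg_credits FROM students GROUP BY major

Result:
major     | avg_credits
----------+------------
Art       | 49         
Chemistry | 66.333333  
Economics | 94         
Math      | 47         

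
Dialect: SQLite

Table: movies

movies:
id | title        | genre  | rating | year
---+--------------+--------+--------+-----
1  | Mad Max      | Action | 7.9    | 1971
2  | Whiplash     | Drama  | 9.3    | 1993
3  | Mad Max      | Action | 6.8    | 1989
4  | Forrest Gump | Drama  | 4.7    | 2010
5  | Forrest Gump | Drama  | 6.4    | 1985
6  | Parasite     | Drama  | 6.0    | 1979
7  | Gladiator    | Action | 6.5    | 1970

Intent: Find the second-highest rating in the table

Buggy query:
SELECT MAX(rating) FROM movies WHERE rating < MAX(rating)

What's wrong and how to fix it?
Bug: The inner MAX is an aggregate inside WHERE, which is not allowed

Fix: Compute the overall MAX in a subquery, then take MAX of rows below it

Corrected query:
SELECT MAX(rating) FROM movies WHERE rating < (SELECT MAX(rating) FROM movies)

Result:
MAX(rating)
-----------
7.9        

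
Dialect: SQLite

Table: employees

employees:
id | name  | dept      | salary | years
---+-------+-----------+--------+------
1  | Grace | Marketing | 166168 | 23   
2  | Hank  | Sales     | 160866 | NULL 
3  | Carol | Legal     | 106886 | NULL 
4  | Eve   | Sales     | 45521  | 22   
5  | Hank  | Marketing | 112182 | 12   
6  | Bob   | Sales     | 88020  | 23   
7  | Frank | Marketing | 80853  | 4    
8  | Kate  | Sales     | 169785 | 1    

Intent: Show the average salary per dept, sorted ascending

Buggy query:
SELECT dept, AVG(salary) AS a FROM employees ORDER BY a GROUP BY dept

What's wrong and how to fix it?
Bug: ORDER BY appears before GROUP BY; SQL clause order requires GROUP BY first

Fix: Move ORDER BY to the end, after GROUP BY

Corrected query:
SELECT dept, AVG(salary) AS a FROM employees GROUP BY dept ORDER BY a

Result:
dept      | a            
----------+--------------
Legal     | 106886       
Sales     | 116048       
Marketing | 119734.333333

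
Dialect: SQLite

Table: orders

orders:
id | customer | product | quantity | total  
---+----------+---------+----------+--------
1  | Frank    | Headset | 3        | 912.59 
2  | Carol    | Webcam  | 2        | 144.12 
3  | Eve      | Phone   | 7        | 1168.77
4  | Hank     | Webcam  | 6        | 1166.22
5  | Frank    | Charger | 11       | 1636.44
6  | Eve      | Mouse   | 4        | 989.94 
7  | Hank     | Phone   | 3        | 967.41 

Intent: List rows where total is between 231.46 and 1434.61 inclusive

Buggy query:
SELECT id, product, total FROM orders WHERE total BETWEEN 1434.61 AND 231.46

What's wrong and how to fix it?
Bug: BETWEEN expects the lower bound first; with 1434.61 AND 231.46 the range is empty

Fix: Write BETWEEN 231.46 AND 1434.61

Corrected query:
SELECT id, product, total FROM orders WHERE total BETWEEN 231.46 AND 1434.61

Result:
id | product | total  
---+---------+--------
1  | Headset | 912.59 
3  | Phone   | 1168.77
4  | Webcam  | 1166.22
6  | Mouse   | 989.94 
7  | Phone   | 967.41 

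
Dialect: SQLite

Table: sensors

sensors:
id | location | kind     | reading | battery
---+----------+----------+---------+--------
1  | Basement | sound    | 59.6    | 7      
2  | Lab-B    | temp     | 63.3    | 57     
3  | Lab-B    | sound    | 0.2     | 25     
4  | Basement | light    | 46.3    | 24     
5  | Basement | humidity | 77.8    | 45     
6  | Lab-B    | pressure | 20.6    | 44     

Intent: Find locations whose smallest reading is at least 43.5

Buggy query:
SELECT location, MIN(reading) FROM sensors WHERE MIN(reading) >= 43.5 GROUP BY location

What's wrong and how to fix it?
Bug: Aggregates like MIN are computed per group after WHERE runs

Fix: Use HAVING for the per-group MIN condition

Corrected query:
SELECT location, MIN(reading) FROM sensors GROUP BY location HAVING MIN(reading) >= 43.5

Result:
location | MIN(reading)
---------+-------------
Basement | 46.3        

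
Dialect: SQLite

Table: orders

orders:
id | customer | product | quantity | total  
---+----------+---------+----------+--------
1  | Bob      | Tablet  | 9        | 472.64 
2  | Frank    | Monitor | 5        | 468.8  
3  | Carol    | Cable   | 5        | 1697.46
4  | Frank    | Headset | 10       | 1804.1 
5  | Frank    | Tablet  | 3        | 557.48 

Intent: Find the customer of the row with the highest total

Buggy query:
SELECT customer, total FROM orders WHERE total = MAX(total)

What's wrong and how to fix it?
Bug: WHERE is evaluated per row; an aggregate over the whole table isn't defined there

Fix: Use a subquery: WHERE total = (SELECT MAX(total) FROM orders)

Corrected query:
SELECT customer, total FROM orders WHERE total = (SELECT MAX(total) FROM orders)

Result:
customer | total 
---------+-------
Frank    | 1804.1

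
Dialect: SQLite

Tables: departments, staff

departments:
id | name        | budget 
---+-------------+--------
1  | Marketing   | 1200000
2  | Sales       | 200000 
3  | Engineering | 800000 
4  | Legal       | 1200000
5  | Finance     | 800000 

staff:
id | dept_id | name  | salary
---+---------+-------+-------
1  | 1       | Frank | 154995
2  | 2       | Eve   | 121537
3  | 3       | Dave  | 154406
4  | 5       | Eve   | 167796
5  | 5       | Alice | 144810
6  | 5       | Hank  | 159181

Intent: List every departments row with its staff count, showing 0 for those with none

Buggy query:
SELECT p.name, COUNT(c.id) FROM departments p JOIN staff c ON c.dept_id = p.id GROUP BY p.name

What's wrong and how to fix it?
Bug: INNER JOIN drops departments rows that have no matching staff rows

Fix: Use LEFT JOIN so parents without children still appear (COUNT(c.id) gives 0)

Corrected query:
SELECT p.name, COUNT(c.id) FROM departments p LEFT JOIN staff c ON c.dept_id = p.id GROUP BY p.name

Result:
name        | COUNT(c.id)
------------+------------
Engineering | 1          
Finance     | 3          
Legal       | 0          
Marketing   | 1          
Sales       | 1          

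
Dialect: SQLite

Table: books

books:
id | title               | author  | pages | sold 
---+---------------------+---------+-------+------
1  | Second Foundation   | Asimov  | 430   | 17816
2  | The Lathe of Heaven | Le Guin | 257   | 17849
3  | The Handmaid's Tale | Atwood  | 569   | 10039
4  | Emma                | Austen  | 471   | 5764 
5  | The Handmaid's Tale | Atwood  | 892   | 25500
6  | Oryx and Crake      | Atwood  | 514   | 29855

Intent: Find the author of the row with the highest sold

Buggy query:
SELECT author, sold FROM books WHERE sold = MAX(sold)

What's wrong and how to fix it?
Bug: WHERE is evaluated per row; an aggregate over the whole table isn't defined there

Fix: Use a subquery: WHERE sold = (SELECT MAX(sold) FROM books)

Corrected query:
SELECT author, sold FROM books WHERE sold = (SELECT MAX(sold) FROM books)

Result:
author | sold 
-------+------
Atwood | 29855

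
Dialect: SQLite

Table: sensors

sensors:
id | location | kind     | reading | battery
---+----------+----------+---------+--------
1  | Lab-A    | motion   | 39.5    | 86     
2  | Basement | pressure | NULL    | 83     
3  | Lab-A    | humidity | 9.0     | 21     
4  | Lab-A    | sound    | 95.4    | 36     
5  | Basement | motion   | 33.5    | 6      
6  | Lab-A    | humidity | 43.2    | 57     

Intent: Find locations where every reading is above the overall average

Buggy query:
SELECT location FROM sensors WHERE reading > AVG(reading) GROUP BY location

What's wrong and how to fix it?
Bug: AVG() is an aggregate; it can't sit directly in WHERE

Fix: Compute the overall average in a scalar subquery and compare each group's MIN against it in HAVING

Corrected query:
SELECT location FROM sensors GROUP BY location HAVING MIN(reading) > (SELECT AVG(reading) FROM sensors)

Result:
(no rows)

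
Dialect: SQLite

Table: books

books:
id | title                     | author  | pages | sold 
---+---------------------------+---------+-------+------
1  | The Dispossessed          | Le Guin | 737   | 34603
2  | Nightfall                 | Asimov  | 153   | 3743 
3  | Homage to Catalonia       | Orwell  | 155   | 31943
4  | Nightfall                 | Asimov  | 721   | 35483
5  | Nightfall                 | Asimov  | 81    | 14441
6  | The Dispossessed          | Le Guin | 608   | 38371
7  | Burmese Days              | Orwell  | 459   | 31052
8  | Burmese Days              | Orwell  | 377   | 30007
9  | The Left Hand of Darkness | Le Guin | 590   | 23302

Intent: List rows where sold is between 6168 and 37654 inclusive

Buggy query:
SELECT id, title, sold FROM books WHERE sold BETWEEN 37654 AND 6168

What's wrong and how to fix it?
Bug: The bounds are reversed; BETWEEN a AND b requires a <= b to match anything

Fix: Swap the bounds so the smaller value comes first

Corrected query:
SELECT id, title, sold FROM books WHERE sold BETWEEN 6168 AND 37654

Result:
id | title                     | sold 
---+---------------------------+------
1  | The Dispossessed          | 34603
3  | Homage to Catalonia       | 31943
4  | Nightfall                 | 35483
5  | Nightfall                 | 14441
7  | Burmese Days              | 31052
8  | Burmese Days              | 30007
9  | The Left Hand of Darkness | 23302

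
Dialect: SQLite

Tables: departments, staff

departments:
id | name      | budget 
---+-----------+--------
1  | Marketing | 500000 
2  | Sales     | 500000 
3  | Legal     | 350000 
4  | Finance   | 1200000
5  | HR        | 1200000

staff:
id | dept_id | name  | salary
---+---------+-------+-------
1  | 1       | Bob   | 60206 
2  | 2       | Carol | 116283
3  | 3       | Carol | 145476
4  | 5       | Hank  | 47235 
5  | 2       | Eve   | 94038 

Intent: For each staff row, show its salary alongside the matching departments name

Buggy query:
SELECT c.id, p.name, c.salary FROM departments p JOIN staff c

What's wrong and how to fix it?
Bug: JOIN with no ON clause produces a cartesian product; every staff row pairs with every departments row

Fix: Specify the join condition linking the foreign key to the parent id

Corrected query:
SELECT c.id, p.name, c.salary FROM departments p JOIN staff c ON c.dept_id = p.id

Result:
id | name      | salary
---+-----------+-------
1  | Marketing | 60206 
2  | Sales     | 116283
3  | Legal     | 145476
4  | HR        | 47235 
5  | Sales     | 94038 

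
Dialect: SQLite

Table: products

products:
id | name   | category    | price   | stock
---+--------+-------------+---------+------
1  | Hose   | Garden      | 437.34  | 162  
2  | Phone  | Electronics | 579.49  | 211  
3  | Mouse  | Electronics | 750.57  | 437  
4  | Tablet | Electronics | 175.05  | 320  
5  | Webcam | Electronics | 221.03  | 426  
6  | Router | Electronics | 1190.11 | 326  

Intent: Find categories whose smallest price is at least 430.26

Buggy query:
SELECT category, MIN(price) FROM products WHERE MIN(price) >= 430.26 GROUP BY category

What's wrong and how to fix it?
Bug: Aggregates like MIN are computed per group after WHERE runs

Fix: Replace WHERE with HAVING after the GROUP BY

Corrected query:
SELECT category, MIN(price) FROM products GROUP BY category HAVING MIN(price) >= 430.26

Result:
category | MIN(price)
---------+-----------
Garden   | 437.34    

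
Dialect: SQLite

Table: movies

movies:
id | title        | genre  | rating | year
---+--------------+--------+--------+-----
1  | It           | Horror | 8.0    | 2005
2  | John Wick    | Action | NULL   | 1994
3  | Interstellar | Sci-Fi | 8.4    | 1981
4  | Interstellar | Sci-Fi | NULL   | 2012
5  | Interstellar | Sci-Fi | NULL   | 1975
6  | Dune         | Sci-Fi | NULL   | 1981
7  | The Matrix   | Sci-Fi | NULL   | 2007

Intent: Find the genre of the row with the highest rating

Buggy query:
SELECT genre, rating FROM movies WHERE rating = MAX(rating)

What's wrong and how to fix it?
Bug: MAX(rating) is an aggregate and cannot be used directly in WHERE

Fix: Use a subquery: WHERE rating = (SELECT MAX(rating) FROM movies)

Corrected query:
SELECT genre, rating FROM movies WHERE rating = (SELECT MAX(rating) FROM movies)

Result:
genre  | rating
-------+-------
Sci-Fi | 8.4   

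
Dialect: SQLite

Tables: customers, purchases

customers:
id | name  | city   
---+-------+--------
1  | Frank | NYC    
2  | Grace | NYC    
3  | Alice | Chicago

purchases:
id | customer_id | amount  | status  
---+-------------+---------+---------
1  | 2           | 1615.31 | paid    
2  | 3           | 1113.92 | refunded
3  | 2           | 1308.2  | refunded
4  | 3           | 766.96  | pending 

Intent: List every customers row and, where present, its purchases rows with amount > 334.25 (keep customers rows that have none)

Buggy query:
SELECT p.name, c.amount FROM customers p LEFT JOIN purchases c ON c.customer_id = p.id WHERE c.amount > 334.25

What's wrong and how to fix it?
Bug: Filtering c.amount in WHERE discards the NULL rows produced by LEFT JOIN, turning it into an inner join

Fix: Move the right-table condition into the ON clause so unmatched parents are kept

Corrected query:
SELECT p.name, c.amount FROM customers p LEFT JOIN purchases c ON c.customer_id = p.id AND c.amount > 334.25

Result:
name  | amount 
------+--------
Frank | NULL   
Grace | 1308.2 
Grace | 1615.31
Alice | 766.96 
Alice | 1113.92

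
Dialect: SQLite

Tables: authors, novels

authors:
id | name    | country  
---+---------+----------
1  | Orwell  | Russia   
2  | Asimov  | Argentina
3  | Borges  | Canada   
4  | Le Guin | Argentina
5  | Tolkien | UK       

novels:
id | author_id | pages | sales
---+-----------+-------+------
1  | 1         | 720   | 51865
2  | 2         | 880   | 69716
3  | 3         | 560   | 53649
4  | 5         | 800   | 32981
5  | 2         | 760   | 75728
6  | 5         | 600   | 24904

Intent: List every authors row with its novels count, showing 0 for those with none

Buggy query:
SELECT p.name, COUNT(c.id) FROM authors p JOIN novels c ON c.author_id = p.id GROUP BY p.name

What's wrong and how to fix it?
Bug: INNER JOIN drops authors rows that have no matching novels rows

Fix: Use LEFT JOIN so parents without children still appear (COUNT(c.id) gives 0)

Corrected query:
SELECT p.name, COUNT(c.id) FROM authors p LEFT JOIN novels c ON c.author_id = p.id GROUP BY p.name

Result:
name    | COUNT(c.id)
--------+------------
Asimov  | 2          
Borges  | 1          
Le Guin | 0          
Orwell  | 1          
Tolkien | 2          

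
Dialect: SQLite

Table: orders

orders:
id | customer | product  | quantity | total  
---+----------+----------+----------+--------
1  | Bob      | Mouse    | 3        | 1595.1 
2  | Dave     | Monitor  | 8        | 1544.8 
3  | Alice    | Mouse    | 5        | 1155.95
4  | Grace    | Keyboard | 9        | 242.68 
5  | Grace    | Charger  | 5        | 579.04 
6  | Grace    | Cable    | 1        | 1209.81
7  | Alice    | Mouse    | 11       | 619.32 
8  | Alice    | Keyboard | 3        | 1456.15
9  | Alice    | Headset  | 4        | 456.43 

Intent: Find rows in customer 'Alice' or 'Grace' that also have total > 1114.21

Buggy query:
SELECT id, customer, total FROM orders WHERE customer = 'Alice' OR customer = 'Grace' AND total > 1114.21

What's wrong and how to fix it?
Bug: Without parentheses, AND is evaluated before OR, so the total filter only applies to the 'Grace' branch

Fix: Group the OR with parentheses (or use IN), then AND the threshold

Corrected query:
SELECT id, customer, total FROM orders WHERE (customer = 'Alice' OR customer = 'Grace') AND total > 1114.21

Result:
id | customer | total  
---+----------+--------
3  | Alice    | 1155.95
6  | Grace    | 1209.81
8  | Alice    | 1456.15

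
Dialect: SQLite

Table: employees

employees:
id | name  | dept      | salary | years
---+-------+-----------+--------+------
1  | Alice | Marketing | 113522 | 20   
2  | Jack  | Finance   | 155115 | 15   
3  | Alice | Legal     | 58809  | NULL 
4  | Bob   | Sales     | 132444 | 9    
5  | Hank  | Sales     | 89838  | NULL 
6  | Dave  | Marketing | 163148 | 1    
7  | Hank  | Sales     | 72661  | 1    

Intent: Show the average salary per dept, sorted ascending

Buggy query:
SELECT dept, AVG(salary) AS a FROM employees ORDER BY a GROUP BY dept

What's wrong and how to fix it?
Bug: ORDER BY appears before GROUP BY; SQL clause order requires GROUP BY first

Fix: Reorder: SELECT … FROM … GROUP BY … ORDER BY …

Corrected query:
SELECT dept, AVG(salary) AS a FROM employees GROUP BY dept ORDER BY a

Result:
dept      | a           
----------+-------------
Legal     | 58809       
Sales     | 98314.333333
Marketing | 138335      
Finance   | 155115      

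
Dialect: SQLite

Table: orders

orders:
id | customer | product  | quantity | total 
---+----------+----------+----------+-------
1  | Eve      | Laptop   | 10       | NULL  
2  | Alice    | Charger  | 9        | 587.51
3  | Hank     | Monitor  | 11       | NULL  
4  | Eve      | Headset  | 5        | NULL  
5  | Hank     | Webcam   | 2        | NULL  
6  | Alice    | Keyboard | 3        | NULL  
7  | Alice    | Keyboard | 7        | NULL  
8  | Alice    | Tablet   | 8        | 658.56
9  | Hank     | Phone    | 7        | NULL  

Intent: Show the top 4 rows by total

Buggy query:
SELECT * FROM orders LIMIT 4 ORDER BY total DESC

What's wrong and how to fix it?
Bug: LIMIT must come after ORDER BY

Fix: Sort with ORDER BY, then apply LIMIT

Corrected query:
SELECT * FROM orders ORDER BY total DESC LIMIT 4

Result:
id | customer | product | quantity | total 
---+----------+---------+----------+-------
8  | Alice    | Tablet  | 8        | 658.56
2  | Alice    | Charger | 9        | 587.51
1  | Eve      | Laptop  | 10       | NULL  
3  | Hank     | Monitor | 11       | NULL  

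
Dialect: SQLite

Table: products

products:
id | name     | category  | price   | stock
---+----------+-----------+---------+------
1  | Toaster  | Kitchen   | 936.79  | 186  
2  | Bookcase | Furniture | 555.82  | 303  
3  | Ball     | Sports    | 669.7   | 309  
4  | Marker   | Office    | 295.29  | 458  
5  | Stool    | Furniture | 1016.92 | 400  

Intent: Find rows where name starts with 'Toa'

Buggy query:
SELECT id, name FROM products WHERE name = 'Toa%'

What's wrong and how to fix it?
Bug: Wildcards only work with LIKE; '=' treats '%' as a literal character

Fix: Use LIKE for wildcard pattern matching

Corrected query:
SELECT id, name FROM products WHERE name LIKE 'Toa%'

Result:
id | name   
---+--------
1  | Toaster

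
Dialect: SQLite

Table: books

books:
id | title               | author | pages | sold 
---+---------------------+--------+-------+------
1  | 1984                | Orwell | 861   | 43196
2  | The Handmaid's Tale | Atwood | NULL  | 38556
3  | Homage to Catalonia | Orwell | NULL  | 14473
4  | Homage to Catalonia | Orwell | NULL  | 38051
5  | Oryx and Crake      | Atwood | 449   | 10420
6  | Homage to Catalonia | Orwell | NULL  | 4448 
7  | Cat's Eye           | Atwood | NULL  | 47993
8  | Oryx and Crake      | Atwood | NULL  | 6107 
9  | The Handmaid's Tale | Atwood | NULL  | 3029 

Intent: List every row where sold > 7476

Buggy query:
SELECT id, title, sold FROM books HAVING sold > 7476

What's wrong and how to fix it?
Bug: HAVING filters the output of aggregation, but this query has no GROUP BY and no aggregate functions, so SQLite rejects it (HAVING clause on a non-aggregate query); the condition here is per row

Fix: Use WHERE for row-level filtering

Corrected query:
SELECT id, title, sold FROM books WHERE sold > 7476

Result:
id | title               | sold 
---+---------------------+------
1  | 1984                | 43196
2  | The Handmaid's Tale | 38556
3  | Homage to Catalonia | 14473
4  | Homage to Catalonia | 38051
5  | Oryx and Crake      | 10420
7  | Cat's Eye           | 47993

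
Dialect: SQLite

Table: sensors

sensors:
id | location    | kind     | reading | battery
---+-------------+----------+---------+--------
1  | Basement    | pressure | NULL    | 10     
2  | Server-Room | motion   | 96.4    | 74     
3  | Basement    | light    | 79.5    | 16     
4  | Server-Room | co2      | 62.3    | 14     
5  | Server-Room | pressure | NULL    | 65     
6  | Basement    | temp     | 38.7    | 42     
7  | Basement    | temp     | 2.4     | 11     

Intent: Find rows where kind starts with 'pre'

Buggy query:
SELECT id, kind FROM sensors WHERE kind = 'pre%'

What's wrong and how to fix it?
Bug: '=' compares the literal string including the % character; pattern matching needs LIKE

Fix: Use LIKE for wildcard pattern matching

Corrected query:
SELECT id, kind FROM sensors WHERE kind LIKE 'pre%'

Result:
id | kind    
---+---------
1  | pressure
5  | pressure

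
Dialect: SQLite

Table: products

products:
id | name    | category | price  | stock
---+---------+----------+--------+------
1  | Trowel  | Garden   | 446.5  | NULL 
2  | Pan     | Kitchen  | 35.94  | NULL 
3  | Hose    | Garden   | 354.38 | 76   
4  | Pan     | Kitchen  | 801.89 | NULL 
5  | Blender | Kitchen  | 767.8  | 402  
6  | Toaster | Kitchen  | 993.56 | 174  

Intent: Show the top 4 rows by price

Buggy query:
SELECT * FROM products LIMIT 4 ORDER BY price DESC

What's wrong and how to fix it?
Bug: ORDER BY cannot follow LIMIT; LIMIT is the final clause

Fix: Sort with ORDER BY, then apply LIMIT

Corrected query:
SELECT * FROM products ORDER BY price DESC LIMIT 4

Result:
id | name    | category | price  | stock
---+---------+----------+--------+------
6  | Toaster | Kitchen  | 993.56 | 174  
4  | Pan     | Kitchen  | 801.89 | NULL 
5  | Blender | Kitchen  | 767.8  | 402  
1  | Trowel  | Garden   | 446.5  | NULL 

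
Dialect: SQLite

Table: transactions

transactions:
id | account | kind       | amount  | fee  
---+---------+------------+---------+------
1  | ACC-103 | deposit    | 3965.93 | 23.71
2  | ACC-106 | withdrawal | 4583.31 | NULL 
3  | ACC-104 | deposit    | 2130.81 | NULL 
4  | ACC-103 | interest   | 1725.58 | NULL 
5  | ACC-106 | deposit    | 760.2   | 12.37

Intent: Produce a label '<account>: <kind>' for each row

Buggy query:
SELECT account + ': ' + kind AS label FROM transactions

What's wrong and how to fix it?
Bug: SQLite uses || for string concatenation; + coerces text to numbers (yielding 0)

Fix: Use the || operator for string concatenation

Corrected query:
SELECT account || ': ' || kind AS label FROM transactions

Result:
label              
-------------------
ACC-103: deposit   
ACC-106: withdrawal
ACC-104: deposit   
ACC-103: interest  
ACC-106: deposit   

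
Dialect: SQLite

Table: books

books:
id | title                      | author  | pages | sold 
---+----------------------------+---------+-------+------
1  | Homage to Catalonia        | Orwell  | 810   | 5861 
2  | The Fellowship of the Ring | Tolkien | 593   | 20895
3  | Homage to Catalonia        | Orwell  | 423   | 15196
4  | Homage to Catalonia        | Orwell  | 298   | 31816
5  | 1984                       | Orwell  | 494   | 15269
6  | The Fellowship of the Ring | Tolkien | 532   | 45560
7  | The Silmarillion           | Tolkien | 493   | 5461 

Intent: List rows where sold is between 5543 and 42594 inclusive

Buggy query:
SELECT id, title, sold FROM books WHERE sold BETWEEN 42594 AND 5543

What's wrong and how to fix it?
Bug: The bounds are reversed; BETWEEN a AND b requires a <= b to match anything

Fix: Swap the bounds so the smaller value comes first

Corrected query:
SELECT id, title, sold FROM books WHERE sold BETWEEN 5543 AND 42594

Result:
id | title                      | sold 
---+----------------------------+------
1  | Homage to Catalonia        | 5861 
2  | The Fellowship of the Ring | 20895
3  | Homage to Catalonia        | 15196
4  | Homage to Catalonia        | 31816
5  | 1984                       | 15269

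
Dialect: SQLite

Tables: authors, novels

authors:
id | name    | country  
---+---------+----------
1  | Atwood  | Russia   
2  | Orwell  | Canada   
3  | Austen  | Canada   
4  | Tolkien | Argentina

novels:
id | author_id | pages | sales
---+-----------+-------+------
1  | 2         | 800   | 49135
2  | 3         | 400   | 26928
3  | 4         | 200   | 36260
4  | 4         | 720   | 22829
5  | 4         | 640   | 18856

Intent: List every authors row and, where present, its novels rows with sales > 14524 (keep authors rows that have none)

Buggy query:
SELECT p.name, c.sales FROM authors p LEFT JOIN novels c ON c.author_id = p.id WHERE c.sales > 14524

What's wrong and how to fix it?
Bug: Filtering c.sales in WHERE discards the NULL rows produced by LEFT JOIN, turning it into an inner join

Fix: Move the right-table condition into the ON clause so unmatched parents are kept

Corrected query:
SELECT p.name, c.sales FROM authors p LEFT JOIN novels c ON c.author_id = p.id AND c.sales > 14524

Result:
name    | sales
--------+------
Atwood  | NULL 
Orwell  | 49135
Austen  | 26928
Tolkien | 18856
Tolkien | 22829
Tolkien | 36260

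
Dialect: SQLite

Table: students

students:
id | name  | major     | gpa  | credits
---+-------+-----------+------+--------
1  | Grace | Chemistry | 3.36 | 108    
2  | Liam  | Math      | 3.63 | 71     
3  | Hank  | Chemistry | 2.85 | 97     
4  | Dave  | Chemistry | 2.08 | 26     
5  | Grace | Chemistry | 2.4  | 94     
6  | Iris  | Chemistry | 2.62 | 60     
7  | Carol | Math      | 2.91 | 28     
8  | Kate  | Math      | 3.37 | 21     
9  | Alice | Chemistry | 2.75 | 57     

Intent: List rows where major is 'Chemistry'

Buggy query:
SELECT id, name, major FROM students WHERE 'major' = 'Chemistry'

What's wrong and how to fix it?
Bug: Single quotes denote string literals in SQL; the column name is being compared as a constant string

Fix: Remove the quotes around the column name (or use double quotes for an identifier)

Corrected query:
SELECT id, name, major FROM students WHERE major = 'Chemistry'

Result:
id | name  | major    
---+-------+----------
1  | Grace | Chemistry
3  | Hank  | Chemistry
4  | Dave  | Chemistry
5  | Grace | Chemistry
6  | Iris  | Chemistry
9  | Alice | Chemistry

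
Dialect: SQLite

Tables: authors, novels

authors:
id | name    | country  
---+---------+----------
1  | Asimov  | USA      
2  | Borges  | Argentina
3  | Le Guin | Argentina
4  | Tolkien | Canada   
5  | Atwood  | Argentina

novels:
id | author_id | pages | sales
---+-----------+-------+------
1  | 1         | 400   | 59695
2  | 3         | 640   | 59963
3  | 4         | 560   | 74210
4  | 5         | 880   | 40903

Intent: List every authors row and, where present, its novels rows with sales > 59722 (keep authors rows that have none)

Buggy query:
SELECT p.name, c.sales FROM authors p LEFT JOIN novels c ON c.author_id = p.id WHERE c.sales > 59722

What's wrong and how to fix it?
Bug: Filtering c.sales in WHERE discards the NULL rows produced by LEFT JOIN, turning it into an inner join

Fix: Put 'c.sales > 59722' in the JOIN's ON clause instead of WHERE

Corrected query:
SELECT p.name, c.sales FROM authors p LEFT JOIN novels c ON c.author_id = p.id AND c.sales > 59722

Result:
name    | sales
--------+------
Asimov  | NULL 
Borges  | NULL 
Le Guin | 59963
Tolkien | 74210
Atwood  | NULL 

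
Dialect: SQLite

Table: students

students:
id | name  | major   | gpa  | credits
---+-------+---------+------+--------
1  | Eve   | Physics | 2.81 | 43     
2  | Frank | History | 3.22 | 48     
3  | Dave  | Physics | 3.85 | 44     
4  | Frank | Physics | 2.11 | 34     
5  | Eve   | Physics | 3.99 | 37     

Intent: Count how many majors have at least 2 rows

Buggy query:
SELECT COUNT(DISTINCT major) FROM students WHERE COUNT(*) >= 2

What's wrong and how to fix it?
Bug: COUNT(*) cannot appear in WHERE; the per-group count doesn't exist yet

Fix: Use a subquery that GROUPs and filters with HAVING, then count its rows

Corrected query:
SELECT COUNT(*) FROM (SELECT major FROM students GROUP BY major HAVING COUNT(*) >= 2)

Result:
COUNT(*)
--------
1       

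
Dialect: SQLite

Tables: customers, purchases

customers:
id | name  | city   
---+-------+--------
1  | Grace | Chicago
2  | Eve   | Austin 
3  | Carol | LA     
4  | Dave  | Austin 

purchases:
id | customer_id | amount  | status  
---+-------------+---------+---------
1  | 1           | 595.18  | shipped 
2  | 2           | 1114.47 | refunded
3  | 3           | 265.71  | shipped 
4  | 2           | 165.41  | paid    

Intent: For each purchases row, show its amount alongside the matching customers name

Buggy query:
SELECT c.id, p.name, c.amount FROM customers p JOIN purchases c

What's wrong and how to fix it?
Bug: JOIN with no ON clause produces a cartesian product; every purchases row pairs with every customers row

Fix: Add ON c.customer_id = p.id to the JOIN

Corrected query:
SELECT c.id, p.name, c.amount FROM customers p JOIN purchases c ON c.customer_id = p.id

Result:
id | name  | amount 
---+-------+--------
1  | Grace | 595.18 
2  | Eve   | 1114.47
3  | Carol | 265.71 
4  | Eve   | 165.41 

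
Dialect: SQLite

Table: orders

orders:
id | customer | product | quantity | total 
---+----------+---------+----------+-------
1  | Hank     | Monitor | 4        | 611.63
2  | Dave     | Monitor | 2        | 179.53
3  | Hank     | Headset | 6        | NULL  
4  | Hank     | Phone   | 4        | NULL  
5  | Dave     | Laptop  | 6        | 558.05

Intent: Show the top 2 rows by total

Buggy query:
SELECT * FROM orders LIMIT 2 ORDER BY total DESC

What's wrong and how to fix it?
Bug: LIMIT must come after ORDER BY

Fix: Sort with ORDER BY, then apply LIMIT

Corrected query:
SELECT * FROM orders ORDER BY total DESC LIMIT 2

Result:
id | customer | product | quantity | total 
---+----------+---------+----------+-------
1  | Hank     | Monitor | 4        | 611.63
5  | Dave     | Laptop  | 6        | 558.05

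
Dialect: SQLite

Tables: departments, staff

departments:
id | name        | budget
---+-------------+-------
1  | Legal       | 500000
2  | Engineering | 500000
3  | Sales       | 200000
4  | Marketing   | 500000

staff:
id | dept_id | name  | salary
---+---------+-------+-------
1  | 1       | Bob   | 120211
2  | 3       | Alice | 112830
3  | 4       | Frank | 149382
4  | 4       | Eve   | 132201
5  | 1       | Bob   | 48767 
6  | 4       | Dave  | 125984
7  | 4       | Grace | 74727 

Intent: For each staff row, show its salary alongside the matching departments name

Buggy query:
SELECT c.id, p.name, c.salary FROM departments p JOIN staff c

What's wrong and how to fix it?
Bug: Missing join condition: each staff row is matched to all departments rows instead of just its own

Fix: Add ON c.dept_id = p.id to the JOIN

Corrected query:
SELECT c.id, p.name, c.salary FROM departments p JOIN staff c ON c.dept_id = p.id

Result:
id | name      | salary
---+-----------+-------
1  | Legal     | 120211
2  | Sales     | 112830
3  | Marketing | 149382
4  | Marketing | 132201
5  | Legal     | 48767 
6  | Marketing | 125984
7  | Marketing | 74727 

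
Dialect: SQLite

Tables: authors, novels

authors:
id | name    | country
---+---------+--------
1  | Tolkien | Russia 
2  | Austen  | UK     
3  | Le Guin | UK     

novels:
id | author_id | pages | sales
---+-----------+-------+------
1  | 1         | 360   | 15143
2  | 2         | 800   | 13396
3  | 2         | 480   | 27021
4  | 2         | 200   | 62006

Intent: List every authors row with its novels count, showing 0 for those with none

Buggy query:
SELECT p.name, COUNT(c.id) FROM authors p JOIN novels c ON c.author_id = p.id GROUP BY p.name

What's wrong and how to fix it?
Bug: INNER JOIN drops authors rows that have no matching novels rows

Fix: Switch to LEFT JOIN to retain unmatched parent rows

Corrected query:
SELECT p.name, COUNT(c.id) FROM authors p LEFT JOIN novels c ON c.author_id = p.id GROUP BY p.name

Result:
name    | COUNT(c.id)
--------+------------
Austen  | 3          
Le Guin | 0          
Tolkien | 1          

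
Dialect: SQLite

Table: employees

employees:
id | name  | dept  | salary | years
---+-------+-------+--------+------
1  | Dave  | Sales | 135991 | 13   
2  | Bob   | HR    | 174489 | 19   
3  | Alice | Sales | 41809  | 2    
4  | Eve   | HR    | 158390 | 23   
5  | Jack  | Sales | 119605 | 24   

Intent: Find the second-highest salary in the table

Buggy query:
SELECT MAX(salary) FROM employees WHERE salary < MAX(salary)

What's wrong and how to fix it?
Bug: MAX(salary) on the right of the comparison is an aggregate-in-WHERE error

Fix: Put the inner MAX in a scalar subquery

Corrected query:
SELECT MAX(salary) FROM employees WHERE salary < (SELECT MAX(salary) FROM employees)

Result:
MAX(salary)
-----------
158390     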